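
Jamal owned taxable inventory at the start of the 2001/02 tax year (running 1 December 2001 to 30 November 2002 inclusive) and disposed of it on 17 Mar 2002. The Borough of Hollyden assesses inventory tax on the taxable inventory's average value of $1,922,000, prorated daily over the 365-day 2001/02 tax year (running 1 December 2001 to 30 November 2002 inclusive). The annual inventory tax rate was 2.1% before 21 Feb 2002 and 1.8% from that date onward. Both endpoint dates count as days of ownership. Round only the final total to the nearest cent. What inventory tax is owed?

1 Dec 2001 – 20 Feb 2002: 82 days at 2.1% → $1,922,000 × 2.1% × 82/365 = $9,067.6274
21 Feb – 17 Mar 2002: 25 days at 1.8% → $1,922,000 × 1.8% × 25/365 = $2,369.5890
Total = $11,437.2164

$11,437.22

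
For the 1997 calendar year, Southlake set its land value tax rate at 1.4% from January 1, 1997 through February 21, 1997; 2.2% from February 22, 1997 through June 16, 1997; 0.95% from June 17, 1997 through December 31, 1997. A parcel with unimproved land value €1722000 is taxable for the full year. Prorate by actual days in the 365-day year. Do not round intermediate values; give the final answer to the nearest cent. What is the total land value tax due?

January 1 – February 21, 1997: 52 days at 1.4% → €1722000 × 1.4% × 52/365 = €3434.5644
February 22 – June 16, 1997: 115 days at 2.2% → €1722000 × 2.2% × 115/365 = €11936.0548
June 17 – December 31, 1997: 198 days at 0.95% → €1722000 × 0.95% × 198/365 = €8874.1973
Total = €24244.8164

€24244.82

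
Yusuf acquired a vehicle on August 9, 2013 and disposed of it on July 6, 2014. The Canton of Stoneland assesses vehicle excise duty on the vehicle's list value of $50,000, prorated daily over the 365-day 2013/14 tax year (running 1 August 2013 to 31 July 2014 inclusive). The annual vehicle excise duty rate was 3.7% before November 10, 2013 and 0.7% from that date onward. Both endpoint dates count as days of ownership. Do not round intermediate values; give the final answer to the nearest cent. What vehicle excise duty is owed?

August 9 – November 9, 2013: 93 days at 3.7% → $50,000 × 3.7% × 93/365 = $471.3699
November 10, 2013 – July 6, 2014: 239 days at 0.7% → $50,000 × 0.7% × 239/365 = $229.1781
Total = $700.5479

$700.55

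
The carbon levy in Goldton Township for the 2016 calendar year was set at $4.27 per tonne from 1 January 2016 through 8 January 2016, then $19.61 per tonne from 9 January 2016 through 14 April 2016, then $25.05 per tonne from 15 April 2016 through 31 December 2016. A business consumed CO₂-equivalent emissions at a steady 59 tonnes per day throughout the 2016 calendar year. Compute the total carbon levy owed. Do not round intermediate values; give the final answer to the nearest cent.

$499988.42

1 January – 8 January 2016: 8 days × 59 tonnes/day = 472 tonnes at $4.27/tonne → $2015.44
9 January – 14 April 2016: 97 days × 59 tonnes/day = 5,723 tonnes at $19.61/tonne → $112228.03
15 April – 31 December 2016: 261 days × 59 tonnes/day = 15,399 tonnes at $25.05/tonne → $385744.95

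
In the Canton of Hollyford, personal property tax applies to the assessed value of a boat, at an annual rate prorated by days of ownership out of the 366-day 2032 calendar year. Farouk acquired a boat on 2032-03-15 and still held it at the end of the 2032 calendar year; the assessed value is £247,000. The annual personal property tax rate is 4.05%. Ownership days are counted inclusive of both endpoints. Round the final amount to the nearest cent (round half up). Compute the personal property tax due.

Days held (2032-03-15 to 2032-12-31): 292 out of 366
Tax = £247,000 × 4.05% × 292/366 = £7,980.9344

£7,980.93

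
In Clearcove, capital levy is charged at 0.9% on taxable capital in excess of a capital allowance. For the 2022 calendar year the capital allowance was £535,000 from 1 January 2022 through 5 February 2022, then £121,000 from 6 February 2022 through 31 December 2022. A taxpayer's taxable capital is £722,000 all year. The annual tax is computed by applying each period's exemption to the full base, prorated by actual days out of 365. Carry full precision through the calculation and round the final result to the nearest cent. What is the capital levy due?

1 January – 5 February 2022: 36 days, exemption £535,000 → (£722,000 − £535,000) × 0.9% × 36/365 = £165.9945
6 February – 31 December 2022: 329 days, exemption £121,000 → (£722,000 − £121,000) × 0.9% × 329/365 = £4,875.5096
Total = £5,041.5041

£5,041.50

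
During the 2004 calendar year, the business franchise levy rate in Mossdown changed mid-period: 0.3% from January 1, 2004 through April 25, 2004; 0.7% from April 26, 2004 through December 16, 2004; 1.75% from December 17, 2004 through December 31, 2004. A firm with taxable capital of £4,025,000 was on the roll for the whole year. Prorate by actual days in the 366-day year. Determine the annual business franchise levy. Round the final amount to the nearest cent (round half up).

£24,804.34

January 1 – April 25, 2004: 116 days at 0.3% → £4,025,000 × 0.3% × 116/366 = £3,827.0492
April 26 – December 16, 2004: 235 days at 0.7% → £4,025,000 × 0.7% × 235/366 = £18,090.5055
December 17 – December 31, 2004: 15 days at 1.75% → £4,025,000 × 1.75% × 15/366 = £2,886.7828
Total = £24,804.3374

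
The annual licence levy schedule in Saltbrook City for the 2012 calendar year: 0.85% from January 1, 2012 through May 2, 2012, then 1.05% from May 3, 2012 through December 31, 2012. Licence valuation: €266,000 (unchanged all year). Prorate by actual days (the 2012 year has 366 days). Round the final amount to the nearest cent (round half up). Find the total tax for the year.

January 1 – May 2, 2012: 123 days at 0.85% → €266,000 × 0.85% × 123/366 = €759.8443
May 3 – December 31, 2012: 243 days at 1.05% → €266,000 × 1.05% × 243/366 = €1,854.3689
Total = €2,614.2131

€2,614.21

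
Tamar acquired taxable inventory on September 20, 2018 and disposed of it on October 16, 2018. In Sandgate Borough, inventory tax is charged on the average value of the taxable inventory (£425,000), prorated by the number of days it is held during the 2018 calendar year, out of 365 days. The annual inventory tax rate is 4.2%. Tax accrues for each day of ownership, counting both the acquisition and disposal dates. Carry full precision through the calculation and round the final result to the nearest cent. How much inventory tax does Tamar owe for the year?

Days held (September 20 – October 16, 2018): 27 out of 365
Tax = £425,000 × 4.2% × 27/365 = £1,320.4110

£1,320.41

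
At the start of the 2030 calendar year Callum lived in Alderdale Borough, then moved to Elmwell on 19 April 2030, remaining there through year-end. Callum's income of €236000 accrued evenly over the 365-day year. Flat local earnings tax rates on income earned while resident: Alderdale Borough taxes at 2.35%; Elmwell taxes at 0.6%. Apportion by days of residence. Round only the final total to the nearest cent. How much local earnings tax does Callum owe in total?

€2638.03

Alderdale Borough, 1 January – 18 April 2030: 108 days → €236000 × 2.35% × 108/365 = €1641.0082
Elmwell, 19 April – 31 December 2030: 257 days → €236000 × 0.6% × 257/365 = €997.0192
Total = €2638.0274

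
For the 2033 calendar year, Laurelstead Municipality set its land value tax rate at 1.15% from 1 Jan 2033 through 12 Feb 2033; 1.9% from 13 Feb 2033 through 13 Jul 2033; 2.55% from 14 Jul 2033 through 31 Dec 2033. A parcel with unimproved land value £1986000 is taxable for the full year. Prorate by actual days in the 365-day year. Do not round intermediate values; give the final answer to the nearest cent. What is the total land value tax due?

1 Jan – 12 Feb 2033: 43 days at 1.15% → £1986000 × 1.15% × 43/365 = £2690.6219
13 Feb – 13 Jul 2033: 151 days at 1.9% → £1986000 × 1.9% × 151/365 = £15610.5041
14 Jul – 31 Dec 2033: 171 days at 2.55% → £1986000 × 2.55% × 171/365 = £23725.8986
Total = £42027.0247

£42027.02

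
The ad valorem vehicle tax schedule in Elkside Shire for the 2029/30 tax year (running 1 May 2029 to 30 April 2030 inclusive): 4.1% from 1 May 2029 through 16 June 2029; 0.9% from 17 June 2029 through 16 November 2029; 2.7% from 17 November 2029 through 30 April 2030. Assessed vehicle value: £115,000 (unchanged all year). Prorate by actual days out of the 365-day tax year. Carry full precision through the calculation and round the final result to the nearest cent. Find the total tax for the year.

1 May – 16 June 2029: 47 days at 4.1% → £115,000 × 4.1% × 47/365 = £607.1370
17 June – 16 November 2029: 153 days at 0.9% → £115,000 × 0.9% × 153/365 = £433.8493
17 November 2029 – 30 April 2030: 165 days at 2.7% → £115,000 × 2.7% × 165/365 = £1,403.6301
Total = £2,444.6164

£2,444.62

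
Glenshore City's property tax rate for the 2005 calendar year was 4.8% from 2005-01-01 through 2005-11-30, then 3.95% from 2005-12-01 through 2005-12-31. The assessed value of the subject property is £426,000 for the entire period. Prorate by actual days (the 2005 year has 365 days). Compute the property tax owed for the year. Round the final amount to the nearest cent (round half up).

£20,140.46

2005-01-01 to 2005-11-30: 334 days at 4.8% → £426,000 × 4.8% × 334/365 = £18,711.3205
2005-12-01 to 2005-12-31: 31 days at 3.95% → £426,000 × 3.95% × 31/365 = £1,429.1425
Total = £20,140.4630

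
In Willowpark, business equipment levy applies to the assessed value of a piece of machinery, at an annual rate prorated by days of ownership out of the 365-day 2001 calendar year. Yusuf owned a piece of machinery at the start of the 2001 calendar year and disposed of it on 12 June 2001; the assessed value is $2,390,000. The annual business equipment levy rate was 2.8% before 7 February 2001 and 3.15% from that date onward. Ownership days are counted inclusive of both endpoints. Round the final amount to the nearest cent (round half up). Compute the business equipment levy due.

1 January – 6 February 2001: 37 days at 2.8% → $2,390,000 × 2.8% × 37/365 = $6,783.6712
7 February – 12 June 2001: 126 days at 3.15% → $2,390,000 × 3.15% × 126/365 = $25,988.7945
Total = $32,772.4658

$32,772.47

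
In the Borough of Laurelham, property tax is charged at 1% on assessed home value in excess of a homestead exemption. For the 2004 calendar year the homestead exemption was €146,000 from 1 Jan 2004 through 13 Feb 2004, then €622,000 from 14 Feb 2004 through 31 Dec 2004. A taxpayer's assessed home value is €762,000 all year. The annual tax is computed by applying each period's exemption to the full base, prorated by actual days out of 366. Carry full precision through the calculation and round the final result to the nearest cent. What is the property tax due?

1 Jan – 13 Feb 2004: 44 days, exemption €146,000 → (€762,000 − €146,000) × 1% × 44/366 = €740.5464
14 Feb – 31 Dec 2004: 322 days, exemption €622,000 → (€762,000 − €622,000) × 1% × 322/366 = €1,231.6940
Total = €1,972.2404

€1,972.24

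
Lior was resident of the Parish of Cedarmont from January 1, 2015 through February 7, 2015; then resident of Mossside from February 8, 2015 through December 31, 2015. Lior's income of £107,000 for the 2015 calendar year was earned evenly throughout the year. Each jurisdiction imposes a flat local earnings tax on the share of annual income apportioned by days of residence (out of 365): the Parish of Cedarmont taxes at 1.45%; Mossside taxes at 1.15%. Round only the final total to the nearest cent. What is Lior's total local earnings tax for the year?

£1,263.92

The Parish of Cedarmont, January 1 – February 7, 2015: 38 days → £107,000 × 1.45% × 38/365 = £161.5260
Mossside, February 8 – December 31, 2015: 327 days → £107,000 × 1.15% × 327/365 = £1,102.3932
Total = £1,263.9192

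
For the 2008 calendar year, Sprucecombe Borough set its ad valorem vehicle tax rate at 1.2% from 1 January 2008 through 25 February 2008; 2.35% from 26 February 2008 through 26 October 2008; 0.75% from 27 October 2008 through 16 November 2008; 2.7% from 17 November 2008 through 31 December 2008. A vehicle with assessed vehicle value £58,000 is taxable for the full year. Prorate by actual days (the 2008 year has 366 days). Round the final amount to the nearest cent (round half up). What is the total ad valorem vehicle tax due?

1 January – 25 February 2008: 56 days at 1.2% → £58,000 × 1.2% × 56/366 = £106.4918
26 February – 26 October 2008: 244 days at 2.35% → £58,000 × 2.35% × 244/366 = £908.6667
27 October – 16 November 2008: 21 days at 0.75% → £58,000 × 0.75% × 21/366 = £24.9590
17 November – 31 December 2008: 45 days at 2.7% → £58,000 × 2.7% × 45/366 = £192.5410
Total = £1,232.6585

£1,232.66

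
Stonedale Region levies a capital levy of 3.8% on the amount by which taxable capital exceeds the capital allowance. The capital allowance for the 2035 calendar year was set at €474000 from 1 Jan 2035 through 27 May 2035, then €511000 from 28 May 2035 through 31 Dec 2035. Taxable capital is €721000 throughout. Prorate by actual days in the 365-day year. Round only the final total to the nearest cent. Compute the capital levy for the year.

1 Jan – 27 May 2035: 147 days, exemption €474000 → (€721000 − €474000) × 3.8% × 147/365 = €3780.1151
28 May – 31 Dec 2035: 218 days, exemption €511000 → (€721000 − €511000) × 3.8% × 218/365 = €4766.1370
Total = €8546.2521

€8546.25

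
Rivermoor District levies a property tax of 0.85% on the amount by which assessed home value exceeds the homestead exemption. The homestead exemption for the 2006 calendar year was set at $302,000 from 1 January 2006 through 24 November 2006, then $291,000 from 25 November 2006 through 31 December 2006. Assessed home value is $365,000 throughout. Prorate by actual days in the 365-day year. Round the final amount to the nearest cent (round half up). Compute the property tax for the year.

$544.98

1 January – 24 November 2006: 328 days, exemption $302,000 → ($365,000 − $302,000) × 0.85% × 328/365 = $481.2164
25 November – 31 December 2006: 37 days, exemption $291,000 → ($365,000 − $291,000) × 0.85% × 37/365 = $63.7616
Total = $544.9781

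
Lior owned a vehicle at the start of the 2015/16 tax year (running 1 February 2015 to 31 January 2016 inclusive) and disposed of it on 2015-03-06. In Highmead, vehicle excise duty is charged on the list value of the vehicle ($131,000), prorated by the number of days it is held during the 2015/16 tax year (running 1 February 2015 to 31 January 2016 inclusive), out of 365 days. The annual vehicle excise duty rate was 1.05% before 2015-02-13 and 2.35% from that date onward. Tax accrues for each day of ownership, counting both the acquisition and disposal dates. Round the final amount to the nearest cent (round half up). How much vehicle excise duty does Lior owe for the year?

$230.78

2015-02-01 to 2015-02-12: 12 days at 1.05% → $131,000 × 1.05% × 12/365 = $45.2219
2015-02-13 to 2015-03-06: 22 days at 2.35% → $131,000 × 2.35% × 22/365 = $185.5534
Total = $230.7753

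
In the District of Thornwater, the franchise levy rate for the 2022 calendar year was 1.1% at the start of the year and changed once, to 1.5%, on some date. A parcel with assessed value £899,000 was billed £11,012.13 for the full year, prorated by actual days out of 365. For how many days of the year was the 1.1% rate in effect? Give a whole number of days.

Let d = days at the first rate; then 365 − d days at the second rate.
£899,000 × [1.1%·d + 1.5%·(365−d)] / 365 = £11,012.13
Solving gives d = 251, so the new rate took effect on 9 September 2022.

251 days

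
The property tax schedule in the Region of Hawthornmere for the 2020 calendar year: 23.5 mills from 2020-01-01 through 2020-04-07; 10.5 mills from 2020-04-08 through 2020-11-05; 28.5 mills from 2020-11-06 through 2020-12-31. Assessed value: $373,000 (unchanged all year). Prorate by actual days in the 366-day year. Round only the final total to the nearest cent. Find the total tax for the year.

$6,242.14

2020-01-01 to 2020-04-07: 98 days at 23.5 mills → $373,000 × 2.35% × 98/366 = $2,347.0464
2020-04-08 to 2020-11-05: 212 days at 10.5 mills → $373,000 × 1.05% × 212/366 = $2,268.5738
2020-11-06 to 2020-12-31: 56 days at 28.5 mills → $373,000 × 2.85% × 56/366 = $1,626.5246
Total = $6,242.1448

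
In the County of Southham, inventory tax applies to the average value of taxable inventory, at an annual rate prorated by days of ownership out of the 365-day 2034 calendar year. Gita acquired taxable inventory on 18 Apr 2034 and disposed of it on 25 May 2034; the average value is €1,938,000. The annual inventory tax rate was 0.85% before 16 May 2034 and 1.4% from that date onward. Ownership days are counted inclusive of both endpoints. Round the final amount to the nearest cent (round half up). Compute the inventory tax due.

18 Apr – 15 May 2034: 28 days at 0.85% → €1,938,000 × 0.85% × 28/365 = €1,263.6822
16 May – 25 May 2034: 10 days at 1.4% → €1,938,000 × 1.4% × 10/365 = €743.3425
Total = €2,007.0247

€2,007.02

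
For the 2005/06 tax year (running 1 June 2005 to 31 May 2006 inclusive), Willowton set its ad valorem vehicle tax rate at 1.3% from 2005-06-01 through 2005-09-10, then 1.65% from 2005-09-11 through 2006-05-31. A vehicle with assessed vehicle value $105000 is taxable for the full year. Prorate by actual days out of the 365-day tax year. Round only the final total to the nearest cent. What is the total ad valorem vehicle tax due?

$1629.80

2005-06-01 to 2005-09-10: 102 days at 1.3% → $105000 × 1.3% × 102/365 = $381.4521
2005-09-11 to 2006-05-31: 263 days at 1.65% → $105000 × 1.65% × 263/365 = $1248.3493
Total = $1629.8014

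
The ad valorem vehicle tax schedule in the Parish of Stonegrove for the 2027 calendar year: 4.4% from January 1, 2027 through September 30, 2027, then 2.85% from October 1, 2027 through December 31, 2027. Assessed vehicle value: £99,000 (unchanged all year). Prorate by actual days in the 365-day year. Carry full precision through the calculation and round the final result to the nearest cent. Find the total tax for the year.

January 1 – September 30, 2027: 273 days at 4.4% → £99,000 × 4.4% × 273/365 = £3,258.0493
October 1 – December 31, 2027: 92 days at 2.85% → £99,000 × 2.85% × 92/365 = £711.1726
Total = £3,969.2219

£3,969.22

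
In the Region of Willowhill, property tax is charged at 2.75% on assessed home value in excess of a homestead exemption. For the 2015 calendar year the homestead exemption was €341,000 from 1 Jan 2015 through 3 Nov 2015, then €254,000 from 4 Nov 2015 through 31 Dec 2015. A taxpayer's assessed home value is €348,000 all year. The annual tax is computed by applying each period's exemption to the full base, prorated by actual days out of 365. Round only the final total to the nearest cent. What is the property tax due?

1 Jan – 3 Nov 2015: 307 days, exemption €341,000 → (€348,000 − €341,000) × 2.75% × 307/365 = €161.9110
4 Nov – 31 Dec 2015: 58 days, exemption €254,000 → (€348,000 − €254,000) × 2.75% × 58/365 = €410.7671
Total = €572.6781

€572.68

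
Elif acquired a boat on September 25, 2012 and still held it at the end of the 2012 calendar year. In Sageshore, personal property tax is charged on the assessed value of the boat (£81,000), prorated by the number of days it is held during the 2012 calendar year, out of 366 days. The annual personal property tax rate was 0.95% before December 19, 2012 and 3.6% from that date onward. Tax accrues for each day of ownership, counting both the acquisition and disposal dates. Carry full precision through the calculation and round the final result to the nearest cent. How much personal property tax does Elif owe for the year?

September 25 – December 18, 2012: 85 days at 0.95% → £81,000 × 0.95% × 85/366 = £178.7090
December 19 – December 31, 2012: 13 days at 3.6% → £81,000 × 3.6% × 13/366 = £103.5738
Total = £282.2828

£282.28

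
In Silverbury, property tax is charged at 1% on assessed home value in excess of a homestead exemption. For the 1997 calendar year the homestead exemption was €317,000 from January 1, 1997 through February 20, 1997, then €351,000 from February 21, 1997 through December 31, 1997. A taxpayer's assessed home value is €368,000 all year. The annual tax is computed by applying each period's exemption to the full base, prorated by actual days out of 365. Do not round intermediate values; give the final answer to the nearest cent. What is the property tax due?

€217.51

January 1 – February 20, 1997: 51 days, exemption €317,000 → (€368,000 − €317,000) × 1% × 51/365 = €71.2603
February 21 – December 31, 1997: 314 days, exemption €351,000 → (€368,000 − €351,000) × 1% × 314/365 = €146.2466
Total = €217.5068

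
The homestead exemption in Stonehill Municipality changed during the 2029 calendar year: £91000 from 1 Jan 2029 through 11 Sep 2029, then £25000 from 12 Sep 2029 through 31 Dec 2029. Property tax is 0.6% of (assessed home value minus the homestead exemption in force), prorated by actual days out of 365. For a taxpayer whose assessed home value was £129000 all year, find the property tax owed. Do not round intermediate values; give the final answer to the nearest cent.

£348.43

1 Jan – 11 Sep 2029: 254 days, exemption £91000 → (£129000 − £91000) × 0.6% × 254/365 = £158.6630
12 Sep – 31 Dec 2029: 111 days, exemption £25000 → (£129000 − £25000) × 0.6% × 111/365 = £189.7644
Total = £348.4274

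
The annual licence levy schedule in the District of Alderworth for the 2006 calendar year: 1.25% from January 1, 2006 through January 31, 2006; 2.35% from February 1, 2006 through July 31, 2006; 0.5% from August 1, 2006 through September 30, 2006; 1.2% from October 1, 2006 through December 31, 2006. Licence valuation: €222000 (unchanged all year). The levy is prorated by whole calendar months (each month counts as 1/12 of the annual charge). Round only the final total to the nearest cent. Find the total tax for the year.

€3690.75

January 1 – January 31, 2006: 1 month at 1.25% → €222000 × 1.25% × 1/12 = €231.2500
February 1 – July 31, 2006: 6 months at 2.35% → €222000 × 2.35% × 6/12 = €2608.5000
August 1 – September 30, 2006: 2 months at 0.5% → €222000 × 0.5% × 2/12 = €185.0000
October 1 – December 31, 2006: 3 months at 1.2% → €222000 × 1.2% × 3/12 = €666.0000
Total = €3690.7500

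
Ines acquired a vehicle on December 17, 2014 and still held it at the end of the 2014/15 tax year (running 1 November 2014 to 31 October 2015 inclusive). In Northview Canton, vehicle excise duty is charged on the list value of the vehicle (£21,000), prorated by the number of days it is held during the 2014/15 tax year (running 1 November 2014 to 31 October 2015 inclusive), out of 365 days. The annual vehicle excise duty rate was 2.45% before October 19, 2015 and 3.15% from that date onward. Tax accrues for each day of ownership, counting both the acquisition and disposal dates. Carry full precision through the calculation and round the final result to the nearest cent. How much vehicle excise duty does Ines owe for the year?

December 17, 2014 – October 18, 2015: 306 days at 2.45% → £21,000 × 2.45% × 306/365 = £431.3342
October 19 – October 31, 2015: 13 days at 3.15% → £21,000 × 3.15% × 13/365 = £23.5603
Total = £454.8945

£454.89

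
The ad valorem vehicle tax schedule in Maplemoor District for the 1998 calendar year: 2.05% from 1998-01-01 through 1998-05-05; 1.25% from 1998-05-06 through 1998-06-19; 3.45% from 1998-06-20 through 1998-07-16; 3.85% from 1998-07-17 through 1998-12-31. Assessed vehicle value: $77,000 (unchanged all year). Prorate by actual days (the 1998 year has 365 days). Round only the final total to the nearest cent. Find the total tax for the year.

$2,220.24

1998-01-01 to 1998-05-05: 125 days at 2.05% → $77,000 × 2.05% × 125/365 = $540.5822
1998-05-06 to 1998-06-19: 45 days at 1.25% → $77,000 × 1.25% × 45/365 = $118.6644
1998-06-20 to 1998-07-16: 27 days at 3.45% → $77,000 × 3.45% × 27/365 = $196.5082
1998-07-17 to 1998-12-31: 168 days at 3.85% → $77,000 × 3.85% × 168/365 = $1,364.4822
Total = $2,220.2370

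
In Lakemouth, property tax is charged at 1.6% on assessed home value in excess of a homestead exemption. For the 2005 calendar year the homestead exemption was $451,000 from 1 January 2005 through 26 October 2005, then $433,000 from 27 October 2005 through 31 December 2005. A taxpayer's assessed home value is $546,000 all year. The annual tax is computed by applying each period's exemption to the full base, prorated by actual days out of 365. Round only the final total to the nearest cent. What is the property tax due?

$1,572.08

1 January – 26 October 2005: 299 days, exemption $451,000 → ($546,000 − $451,000) × 1.6% × 299/365 = $1,245.1507
27 October – 31 December 2005: 66 days, exemption $433,000 → ($546,000 − $433,000) × 1.6% × 66/365 = $326.9260
Total = $1,572.0767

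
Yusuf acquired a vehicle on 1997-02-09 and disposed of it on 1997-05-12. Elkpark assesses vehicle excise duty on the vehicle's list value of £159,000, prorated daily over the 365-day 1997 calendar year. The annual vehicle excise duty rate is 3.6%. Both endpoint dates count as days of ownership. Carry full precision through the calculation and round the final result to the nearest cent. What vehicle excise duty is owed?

£1,458.44

Days held (1997-02-09 to 1997-05-12): 93 out of 365
Tax = £159,000 × 3.6% × 93/365 = £1,458.4438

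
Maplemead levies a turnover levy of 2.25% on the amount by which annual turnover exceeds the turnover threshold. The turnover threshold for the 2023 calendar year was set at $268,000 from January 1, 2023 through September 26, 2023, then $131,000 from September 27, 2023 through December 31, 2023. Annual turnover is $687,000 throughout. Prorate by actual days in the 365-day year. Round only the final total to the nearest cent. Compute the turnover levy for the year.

January 1 – September 26, 2023: 269 days, exemption $268,000 → ($687,000 − $268,000) × 2.25% × 269/365 = $6,947.9384
September 27 – December 31, 2023: 96 days, exemption $131,000 → ($687,000 − $131,000) × 2.25% × 96/365 = $3,290.3014
Total = $10,238.2397

$10,238.24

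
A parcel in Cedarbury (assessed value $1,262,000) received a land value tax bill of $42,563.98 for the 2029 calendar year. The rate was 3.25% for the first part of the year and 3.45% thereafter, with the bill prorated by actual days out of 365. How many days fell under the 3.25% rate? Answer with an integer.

Let d = days at the first rate; then 365 − d days at the second rate.
$1,262,000 × [3.25%·d + 3.45%·(365−d)] / 365 = $42,563.98
Solving gives d = 141, so the new rate took effect on May 22, 2029.

141 days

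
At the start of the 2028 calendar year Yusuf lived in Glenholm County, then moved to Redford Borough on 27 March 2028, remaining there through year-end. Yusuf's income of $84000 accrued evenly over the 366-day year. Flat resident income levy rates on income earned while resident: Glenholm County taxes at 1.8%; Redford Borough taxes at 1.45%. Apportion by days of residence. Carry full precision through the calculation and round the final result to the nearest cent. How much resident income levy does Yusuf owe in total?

Glenholm County, 1 January – 26 March 2028: 86 days → $84000 × 1.8% × 86/366 = $355.2787
Redford Borough, 27 March – 31 December 2028: 280 days → $84000 × 1.45% × 280/366 = $931.8033
Total = $1287.0820

$1287.08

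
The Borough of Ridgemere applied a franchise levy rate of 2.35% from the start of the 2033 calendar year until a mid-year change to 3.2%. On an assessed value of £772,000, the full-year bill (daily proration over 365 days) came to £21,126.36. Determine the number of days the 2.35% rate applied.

199 days

Let d = days at the first rate; then 365 − d days at the second rate.
£772,000 × [2.35%·d + 3.2%·(365−d)] / 365 = £21,126.36
Solving gives d = 199, so the new rate took effect on 19 Jul 2033.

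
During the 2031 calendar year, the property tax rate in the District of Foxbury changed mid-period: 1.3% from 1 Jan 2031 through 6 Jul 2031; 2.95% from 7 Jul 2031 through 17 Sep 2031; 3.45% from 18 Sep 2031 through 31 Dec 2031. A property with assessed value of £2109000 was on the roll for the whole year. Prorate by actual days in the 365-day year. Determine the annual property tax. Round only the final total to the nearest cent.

£47420.72

1 Jan – 6 Jul 2031: 187 days at 1.3% → £2109000 × 1.3% × 187/365 = £14046.5178
7 Jul – 17 Sep 2031: 73 days at 2.95% → £2109000 × 2.95% × 73/365 = £12443.1000
18 Sep – 31 Dec 2031: 105 days at 3.45% → £2109000 × 3.45% × 105/365 = £20931.1027
Total = £47420.7205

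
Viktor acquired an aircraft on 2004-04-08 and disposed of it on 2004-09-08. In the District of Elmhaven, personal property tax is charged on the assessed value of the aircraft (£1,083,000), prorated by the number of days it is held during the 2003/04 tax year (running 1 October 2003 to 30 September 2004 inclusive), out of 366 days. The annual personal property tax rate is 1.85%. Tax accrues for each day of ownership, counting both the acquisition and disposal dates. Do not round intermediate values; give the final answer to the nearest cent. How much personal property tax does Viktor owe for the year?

£8,430.24

Days held (2004-04-08 to 2004-09-08): 154 out of 366
Tax = £1,083,000 × 1.85% × 154/366 = £8,430.2377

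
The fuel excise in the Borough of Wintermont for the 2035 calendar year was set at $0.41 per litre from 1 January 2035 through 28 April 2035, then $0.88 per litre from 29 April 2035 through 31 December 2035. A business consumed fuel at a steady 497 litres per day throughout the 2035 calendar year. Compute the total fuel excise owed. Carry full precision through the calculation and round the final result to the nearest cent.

1 January – 28 April 2035: 118 days × 497 litres/day = 58,646 litres at $0.41/litre → $24,044.86
29 April – 31 December 2035: 247 days × 497 litres/day = 122,759 litres at $0.88/litre → $108,027.92

$132,072.78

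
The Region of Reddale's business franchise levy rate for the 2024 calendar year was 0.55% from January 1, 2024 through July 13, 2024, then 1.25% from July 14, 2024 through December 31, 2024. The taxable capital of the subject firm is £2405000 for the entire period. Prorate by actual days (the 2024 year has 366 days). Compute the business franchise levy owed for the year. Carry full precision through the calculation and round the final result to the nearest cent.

£21093.03

January 1 – July 13, 2024: 195 days at 0.55% → £2405000 × 0.55% × 195/366 = £7047.4385
July 14 – December 31, 2024: 171 days at 1.25% → £2405000 × 1.25% × 171/366 = £14045.5943
Total = £21093.0328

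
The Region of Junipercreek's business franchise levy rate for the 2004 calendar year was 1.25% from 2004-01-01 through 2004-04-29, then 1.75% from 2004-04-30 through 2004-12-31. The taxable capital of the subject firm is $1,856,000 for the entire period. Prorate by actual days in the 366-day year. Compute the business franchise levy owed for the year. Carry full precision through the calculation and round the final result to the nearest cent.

2004-01-01 to 2004-04-29: 120 days at 1.25% → $1,856,000 × 1.25% × 120/366 = $7,606.5574
2004-04-30 to 2004-12-31: 246 days at 1.75% → $1,856,000 × 1.75% × 246/366 = $21,830.8197
Total = $29,437.3770

$29,437.38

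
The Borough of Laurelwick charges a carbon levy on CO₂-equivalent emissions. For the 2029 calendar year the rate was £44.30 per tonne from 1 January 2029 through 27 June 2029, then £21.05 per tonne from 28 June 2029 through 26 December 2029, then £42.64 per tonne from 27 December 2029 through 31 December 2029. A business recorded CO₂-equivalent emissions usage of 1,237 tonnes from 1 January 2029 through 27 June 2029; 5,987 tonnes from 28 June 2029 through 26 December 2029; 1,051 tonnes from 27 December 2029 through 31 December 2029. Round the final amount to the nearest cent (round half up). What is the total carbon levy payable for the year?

1 January – 27 June 2029: 1,237 tonnes at £44.30/tonne → £54,799.10
28 June – 26 December 2029: 5,987 tonnes at £21.05/tonne → £126,026.35
27 December – 31 December 2029: 1,051 tonnes at £42.64/tonne → £44,814.64

£225,640.09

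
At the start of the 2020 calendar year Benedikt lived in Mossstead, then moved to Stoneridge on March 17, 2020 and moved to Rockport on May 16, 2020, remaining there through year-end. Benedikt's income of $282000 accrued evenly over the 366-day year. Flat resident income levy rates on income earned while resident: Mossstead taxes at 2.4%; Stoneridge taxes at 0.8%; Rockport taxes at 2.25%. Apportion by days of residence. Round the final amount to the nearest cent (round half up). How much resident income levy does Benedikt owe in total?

$5762.51

Mossstead, January 1 – March 16, 2020: 76 days → $282000 × 2.4% × 76/366 = $1405.3770
Stoneridge, March 17 – May 15, 2020: 60 days → $282000 × 0.8% × 60/366 = $369.8361
Rockport, May 16 – December 31, 2020: 230 days → $282000 × 2.25% × 230/366 = $3987.2951
Total = $5762.5082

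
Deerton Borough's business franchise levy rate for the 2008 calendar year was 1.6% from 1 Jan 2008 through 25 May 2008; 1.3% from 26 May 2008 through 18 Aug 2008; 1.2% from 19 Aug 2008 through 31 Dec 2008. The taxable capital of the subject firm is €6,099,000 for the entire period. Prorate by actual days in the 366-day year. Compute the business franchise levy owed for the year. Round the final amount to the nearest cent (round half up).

1 Jan – 25 May 2008: 146 days at 1.6% → €6,099,000 × 1.6% × 146/366 = €38,926.9508
26 May – 18 Aug 2008: 85 days at 1.3% → €6,099,000 × 1.3% × 85/366 = €18,413.6475
19 Aug – 31 Dec 2008: 135 days at 1.2% → €6,099,000 × 1.2% × 135/366 = €26,995.5738
Total = €84,336.1721

€84,336.17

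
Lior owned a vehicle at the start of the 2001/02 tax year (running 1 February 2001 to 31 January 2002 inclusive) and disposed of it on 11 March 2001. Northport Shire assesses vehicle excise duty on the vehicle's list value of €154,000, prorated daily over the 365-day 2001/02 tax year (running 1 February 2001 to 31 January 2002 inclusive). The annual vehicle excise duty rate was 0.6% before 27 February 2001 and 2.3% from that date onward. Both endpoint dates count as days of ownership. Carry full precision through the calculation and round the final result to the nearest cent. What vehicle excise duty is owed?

€191.97

1 February – 26 February 2001: 26 days at 0.6% → €154,000 × 0.6% × 26/365 = €65.8192
27 February – 11 March 2001: 13 days at 2.3% → €154,000 × 2.3% × 13/365 = €126.1534
Total = €191.9726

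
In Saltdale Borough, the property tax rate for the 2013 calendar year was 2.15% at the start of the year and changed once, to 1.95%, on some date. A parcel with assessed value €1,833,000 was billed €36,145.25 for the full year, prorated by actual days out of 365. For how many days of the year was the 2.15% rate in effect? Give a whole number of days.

Let d = days at the first rate; then 365 − d days at the second rate.
€1,833,000 × [2.15%·d + 1.95%·(365−d)] / 365 = €36,145.25
Solving gives d = 40, so the new rate took effect on February 10, 2013.

40 days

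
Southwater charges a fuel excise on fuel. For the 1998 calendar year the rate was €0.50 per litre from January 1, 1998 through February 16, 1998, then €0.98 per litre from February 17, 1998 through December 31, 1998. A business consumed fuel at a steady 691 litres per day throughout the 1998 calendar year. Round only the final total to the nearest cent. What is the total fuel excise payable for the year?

€231,581.74

January 1 – February 16, 1998: 47 days × 691 litres/day = 32,477 litres at €0.50/litre → €16,238.50
February 17 – December 31, 1998: 318 days × 691 litres/day = 219,738 litres at €0.98/litre → €215,343.24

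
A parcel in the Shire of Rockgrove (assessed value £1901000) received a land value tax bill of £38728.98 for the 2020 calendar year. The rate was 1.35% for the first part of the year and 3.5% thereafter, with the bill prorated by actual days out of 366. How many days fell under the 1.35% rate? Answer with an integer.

Let d = days at the first rate; then 366 − d days at the second rate.
£1901000 × [1.35%·d + 3.5%·(366−d)] / 366 = £38728.98
Solving gives d = 249, so the new rate took effect on 6 Sep 2020.

249 days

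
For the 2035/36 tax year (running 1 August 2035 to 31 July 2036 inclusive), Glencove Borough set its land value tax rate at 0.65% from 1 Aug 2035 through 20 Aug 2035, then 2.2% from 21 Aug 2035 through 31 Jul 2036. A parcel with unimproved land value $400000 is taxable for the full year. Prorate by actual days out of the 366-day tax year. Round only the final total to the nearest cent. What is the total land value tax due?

$8461.20

1 Aug – 20 Aug 2035: 20 days at 0.65% → $400000 × 0.65% × 20/366 = $142.0765
21 Aug 2035 – 31 Jul 2036: 346 days at 2.2% → $400000 × 2.2% × 346/366 = $8319.1257
Total = $8461.2022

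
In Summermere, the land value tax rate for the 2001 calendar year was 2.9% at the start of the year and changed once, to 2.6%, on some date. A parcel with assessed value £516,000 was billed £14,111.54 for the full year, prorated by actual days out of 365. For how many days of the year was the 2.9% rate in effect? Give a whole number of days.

Let d = days at the first rate; then 365 − d days at the second rate.
£516,000 × [2.9%·d + 2.6%·(365−d)] / 365 = £14,111.54
Solving gives d = 164, so the new rate took effect on June 14, 2001.

164 days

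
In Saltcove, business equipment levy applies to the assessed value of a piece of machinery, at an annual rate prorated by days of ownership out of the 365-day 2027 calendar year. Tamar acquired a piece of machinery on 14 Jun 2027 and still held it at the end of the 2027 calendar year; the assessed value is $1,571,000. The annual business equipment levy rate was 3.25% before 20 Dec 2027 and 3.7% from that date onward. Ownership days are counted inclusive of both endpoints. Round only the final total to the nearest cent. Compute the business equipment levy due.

14 Jun – 19 Dec 2027: 189 days at 3.25% → $1,571,000 × 3.25% × 189/365 = $26,437.9932
20 Dec – 31 Dec 2027: 12 days at 3.7% → $1,571,000 × 3.7% × 12/365 = $1,911.0247
Total = $28,349.0178

$28,349.02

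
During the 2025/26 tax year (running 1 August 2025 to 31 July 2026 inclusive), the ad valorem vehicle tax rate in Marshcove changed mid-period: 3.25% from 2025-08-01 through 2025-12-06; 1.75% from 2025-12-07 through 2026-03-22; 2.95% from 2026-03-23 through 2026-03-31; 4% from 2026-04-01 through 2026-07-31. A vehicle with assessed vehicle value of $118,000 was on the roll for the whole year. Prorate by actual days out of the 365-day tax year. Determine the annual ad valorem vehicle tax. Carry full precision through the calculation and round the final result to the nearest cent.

2025-08-01 to 2025-12-06: 128 days at 3.25% → $118,000 × 3.25% × 128/365 = $1,344.8767
2025-12-07 to 2026-03-22: 106 days at 1.75% → $118,000 × 1.75% × 106/365 = $599.6986
2026-03-23 to 2026-03-31: 9 days at 2.95% → $118,000 × 2.95% × 9/365 = $85.8329
2026-04-01 to 2026-07-31: 122 days at 4% → $118,000 × 4% × 122/365 = $1,577.6438
Total = $3,608.0521

$3,608.05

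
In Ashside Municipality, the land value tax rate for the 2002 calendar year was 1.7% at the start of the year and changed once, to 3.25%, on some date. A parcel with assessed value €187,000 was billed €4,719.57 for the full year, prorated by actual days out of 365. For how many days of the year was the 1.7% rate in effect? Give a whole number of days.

Let d = days at the first rate; then 365 − d days at the second rate.
€187,000 × [1.7%·d + 3.25%·(365−d)] / 365 = €4,719.57
Solving gives d = 171, so the new rate took effect on 21 Jun 2002.

171 days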